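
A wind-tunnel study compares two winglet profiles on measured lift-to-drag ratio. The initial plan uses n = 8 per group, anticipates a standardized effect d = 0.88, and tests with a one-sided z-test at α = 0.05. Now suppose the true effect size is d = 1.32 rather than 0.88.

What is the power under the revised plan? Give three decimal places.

With d = 1.32: δ = d·√(n/2) = 1.32 × √(8/2) = 2.6400. Critical value z_{0.05} = 1.645.
Revised power = P(Z > 1.645 − δ) = Φ(0.995) = 0.8402.

Power ≈ 0.840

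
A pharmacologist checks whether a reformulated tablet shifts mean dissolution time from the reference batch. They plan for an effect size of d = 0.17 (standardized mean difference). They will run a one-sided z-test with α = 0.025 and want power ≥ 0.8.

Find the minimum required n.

n = 272

Set Φ(δ − 1.960) = 0.8; then δ − 1.960 = Φ⁻¹(0.8) = 0.842, giving δ = 2.802.
δ = d·√n ⇒ n = (δ/d)² = (2.802 / 0.17)² = 271.59.
Rounding up, n = 272.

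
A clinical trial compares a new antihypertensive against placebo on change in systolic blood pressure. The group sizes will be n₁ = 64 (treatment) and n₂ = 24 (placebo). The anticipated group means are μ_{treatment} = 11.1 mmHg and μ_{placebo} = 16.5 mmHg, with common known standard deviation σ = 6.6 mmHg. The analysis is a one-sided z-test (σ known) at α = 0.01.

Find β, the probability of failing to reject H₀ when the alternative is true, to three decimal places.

Standardized effect: d = |μ_{treatment} − μ_{placebo}| / σ = |11.1 − 16.5| / 6.6 = 0.8182
Noncentrality parameter: δ = d / √(1/n₁ + 1/n₂) = 0.8182 / √(1/64 + 1/24) = 3.4183
Critical value for a one-sided test at α = 0.01: z_α = 2.326.
Power = Φ(δ − 2.326) = Φ(1.092) = 0.8626.
Type II error: β = 1 − power = 1 − 0.8626 = 0.1374.

β ≈ 0.137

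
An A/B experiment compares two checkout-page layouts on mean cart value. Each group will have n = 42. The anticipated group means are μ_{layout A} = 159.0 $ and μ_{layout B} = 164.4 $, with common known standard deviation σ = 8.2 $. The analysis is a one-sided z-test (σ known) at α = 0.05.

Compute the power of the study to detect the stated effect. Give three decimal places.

Power ≈ 0.915

Standardized effect: d = |μ_{layout A} − μ_{layout B}| / σ = |159.0 − 164.4| / 8.2 = 0.6585
Noncentrality parameter: δ = d·√(n/2) = 0.6585 × √(42/2) = 3.0178
Critical value for a one-sided test at α = 0.05: z_α = 1.645.
Power = Φ(δ − 1.645) = Φ(1.373) = 0.9151.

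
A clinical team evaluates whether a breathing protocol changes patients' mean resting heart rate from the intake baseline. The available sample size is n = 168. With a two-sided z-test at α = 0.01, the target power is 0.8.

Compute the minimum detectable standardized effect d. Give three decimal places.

Required noncentrality: δ = z_{0.005} + z_{0.20} = 2.576 + 0.842 = 3.417.
(Lower-tail contribution to power is negligible for δ > 0.)
δ = d·√n ⇒ d = δ/√n = 3.417/√168 = 0.2637.

d ≈ 0.264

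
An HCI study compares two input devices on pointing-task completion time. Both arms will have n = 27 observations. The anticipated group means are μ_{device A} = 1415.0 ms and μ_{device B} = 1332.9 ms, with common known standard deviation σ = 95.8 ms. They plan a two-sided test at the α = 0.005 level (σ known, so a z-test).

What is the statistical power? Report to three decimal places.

Standardized effect: d = |μ_{device A} − μ_{device B}| / σ = |1415.0 − 1332.9| / 95.8 = 0.8570
Noncentrality parameter: λ = d·√(n/2) = 0.8570 × √(27/2) = 3.1488
Two-sided α = 0.005 → critical value z_{0.0025} = 2.807.
Power = Φ(λ − 2.807) + Φ(−λ − 2.807) = Φ(0.342) + Φ(-5.956) = 0.6337 + 0.0000 = 0.6337.

Power ≈ 0.634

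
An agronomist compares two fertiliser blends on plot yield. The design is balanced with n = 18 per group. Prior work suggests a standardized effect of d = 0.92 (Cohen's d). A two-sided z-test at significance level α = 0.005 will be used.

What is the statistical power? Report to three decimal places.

Noncentrality parameter: δ = d·√(n/2) = 0.92 × √(18/2) = 2.7600
Two-sided α = 0.005 → critical value z_{0.0025} = 2.807.
Power = Φ(δ − 2.807) + Φ(−δ − 2.807) = Φ(-0.047) + Φ(-5.567) = 0.4812 + 0.0000 = 0.4812.

Power ≈ 0.481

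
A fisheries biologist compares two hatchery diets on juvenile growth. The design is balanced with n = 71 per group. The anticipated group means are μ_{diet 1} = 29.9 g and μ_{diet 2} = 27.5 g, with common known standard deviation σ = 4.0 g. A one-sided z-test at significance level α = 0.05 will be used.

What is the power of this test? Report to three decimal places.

Power ≈ 0.973

Standardized effect: d = |μ_{diet 1} − μ_{diet 2}| / σ = |29.9 − 27.5| / 4.0 = 0.6000
Noncentrality parameter: δ = d·√(n/2) = 0.6000 × √(71/2) = 3.5749
Critical value for a one-sided test at α = 0.05: z_α = 1.645.
Power = P(Z > 1.645 − δ) = Φ(1.930) = 0.9732.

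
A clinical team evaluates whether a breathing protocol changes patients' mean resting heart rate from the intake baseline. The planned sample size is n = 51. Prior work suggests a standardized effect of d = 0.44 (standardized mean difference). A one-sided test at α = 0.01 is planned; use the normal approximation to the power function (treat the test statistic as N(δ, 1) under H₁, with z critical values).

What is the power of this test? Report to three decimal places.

Noncentrality parameter: δ = d·√n = 0.44 × √51 = 3.1422
One-sided α = 0.01 → critical value z_{0.01} = 2.326.
Power = P(Z > 2.326 − δ) = Φ(0.816) = 0.7927.

Power ≈ 0.793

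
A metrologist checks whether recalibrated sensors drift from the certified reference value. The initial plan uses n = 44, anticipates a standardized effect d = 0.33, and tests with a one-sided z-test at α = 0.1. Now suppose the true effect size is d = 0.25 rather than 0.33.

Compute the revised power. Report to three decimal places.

With d = 0.25: δ = d·√n = 0.25 × √44 = 1.6583. Critical value z_{0.1} = 1.282.
Revised power = P(Z > 1.282 − δ) = Φ(0.377) = 0.6468.

Power ≈ 0.647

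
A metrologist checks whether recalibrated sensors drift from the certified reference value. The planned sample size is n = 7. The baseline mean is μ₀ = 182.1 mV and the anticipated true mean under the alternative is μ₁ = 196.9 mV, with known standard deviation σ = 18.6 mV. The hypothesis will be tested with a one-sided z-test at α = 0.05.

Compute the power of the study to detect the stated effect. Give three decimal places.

Standardized effect: d = |μ₁ − μ₀| / σ = |196.9 − 182.1| / 18.6 = 0.7957
Noncentrality parameter: δ = d·√n = 0.7957 × √7 = 2.1052
Critical value for a one-sided test at α = 0.05: z_α = 1.645.
Power = Φ(δ − 1.645) = Φ(0.460) = 0.6774.

Power ≈ 0.677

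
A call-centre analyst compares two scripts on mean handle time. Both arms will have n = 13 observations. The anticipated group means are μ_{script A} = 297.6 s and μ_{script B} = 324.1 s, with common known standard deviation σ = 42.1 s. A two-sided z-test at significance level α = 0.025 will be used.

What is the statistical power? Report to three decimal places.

Power ≈ 0.262

Standardized effect: d = |μ_{script A} − μ_{script B}| / σ = |297.6 − 324.1| / 42.1 = 0.6295
Noncentrality parameter: δ = d·√(n/2) = 0.6295 × √(13/2) = 1.6048
Critical value for a two-sided test at α = 0.025: z_{α/2} = 2.241.
Power = Φ(δ − 2.241) + Φ(−δ − 2.241) = Φ(-0.637) + Φ(-3.846) = 0.2622 + 0.0001 = 0.2623.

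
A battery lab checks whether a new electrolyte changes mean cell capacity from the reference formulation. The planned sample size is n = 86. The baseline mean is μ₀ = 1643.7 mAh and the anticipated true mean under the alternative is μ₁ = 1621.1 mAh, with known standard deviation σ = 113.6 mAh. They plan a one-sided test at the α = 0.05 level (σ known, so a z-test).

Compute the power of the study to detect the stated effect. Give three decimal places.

Standardized effect: d = |μ₁ − μ₀| / σ = |1621.1 − 1643.7| / 113.6 = 0.1989
Noncentrality parameter: δ = d·√n = 0.1989 × √86 = 1.8449
Critical value for a one-sided test at α = 0.05: z_α = 1.645.
Power = Φ(δ − 1.645) = Φ(0.200) = 0.5793.

Power ≈ 0.579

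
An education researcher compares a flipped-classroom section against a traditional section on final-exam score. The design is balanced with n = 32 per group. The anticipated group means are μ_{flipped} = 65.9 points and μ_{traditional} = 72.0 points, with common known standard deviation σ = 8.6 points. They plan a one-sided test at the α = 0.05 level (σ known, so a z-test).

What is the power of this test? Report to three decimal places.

Power ≈ 0.883

Standardized effect: d = |μ_{flipped} − μ_{traditional}| / σ = |65.9 − 72.0| / 8.6 = 0.7093
Noncentrality parameter: δ = d·√(n/2) = 0.7093 × √(32/2) = 2.8372
One-sided α = 0.05 → critical value z_{0.05} = 1.645.
Power = Φ(δ − 1.645) = Φ(1.192) = 0.8834.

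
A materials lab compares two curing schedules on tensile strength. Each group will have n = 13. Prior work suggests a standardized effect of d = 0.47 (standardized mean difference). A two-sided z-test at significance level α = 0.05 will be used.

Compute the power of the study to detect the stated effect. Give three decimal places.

Noncentrality parameter: δ = d·√(n/2) = 0.47 × √(13/2) = 1.1983
Critical value for a two-sided test at α = 0.05: z_{α/2} = 1.960.
Power = Φ(δ − 1.960) + Φ(−δ − 1.960) = Φ(-0.762) + Φ(-3.158) = 0.2231 + 0.0008 = 0.2239.

Power ≈ 0.224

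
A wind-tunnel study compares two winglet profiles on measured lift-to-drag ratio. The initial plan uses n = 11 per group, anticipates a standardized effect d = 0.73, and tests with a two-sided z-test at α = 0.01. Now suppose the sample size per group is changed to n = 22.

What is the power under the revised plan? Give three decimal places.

Power ≈ 0.439

With n = 22 per group: δ = d·√(n/2) = 0.73 × √(22/2) = 2.4211. Critical value z_{0.005} = 2.576.
Revised power = Φ(δ − 2.576) + Φ(−δ − 2.576) = Φ(-0.155) + Φ(-4.997) = 0.4385 + 0.0000 = 0.4385.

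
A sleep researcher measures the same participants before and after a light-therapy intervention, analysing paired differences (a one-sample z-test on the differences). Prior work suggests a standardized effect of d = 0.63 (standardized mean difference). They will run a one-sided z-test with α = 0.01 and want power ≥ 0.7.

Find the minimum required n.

n = 21

Set Φ(δ − 2.326) = 0.7; then δ − 2.326 = Φ⁻¹(0.7) = 0.524, giving δ = 2.851.
δ = d·√n ⇒ n = (δ/d)² = (2.851 / 0.63)² = 20.48.
Round up to the next whole unit.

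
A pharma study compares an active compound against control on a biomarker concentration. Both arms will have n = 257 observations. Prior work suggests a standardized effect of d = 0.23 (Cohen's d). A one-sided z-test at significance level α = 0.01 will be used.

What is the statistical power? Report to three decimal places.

Power ≈ 0.611

Noncentrality parameter: δ = d·√(n/2) = 0.23 × √(257/2) = 2.6072
One-sided α = 0.01 → critical value z_{0.01} = 2.326.
Power = P(Z > 2.326 − δ) = Φ(0.281) = 0.6106.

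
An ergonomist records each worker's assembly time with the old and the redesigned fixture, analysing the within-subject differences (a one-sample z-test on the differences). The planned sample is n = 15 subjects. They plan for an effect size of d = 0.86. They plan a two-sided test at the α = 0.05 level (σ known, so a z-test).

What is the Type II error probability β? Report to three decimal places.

Noncentrality parameter: δ = d·√n = 0.86 × √15 = 3.3308
Critical value for a two-sided test at α = 0.05: z_{α/2} = 1.960.
Power = Φ(δ − 1.960) + Φ(−δ − 1.960) = Φ(1.371) + Φ(-5.291) = 0.9148 + 0.0000 = 0.9148.
Type II error: β = 1 − power = 1 − 0.9148 = 0.0852.

β ≈ 0.085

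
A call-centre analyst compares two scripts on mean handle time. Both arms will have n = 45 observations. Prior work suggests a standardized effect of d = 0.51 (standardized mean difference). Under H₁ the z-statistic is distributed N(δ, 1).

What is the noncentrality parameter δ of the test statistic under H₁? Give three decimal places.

δ ≈ 2.419

δ = d·√(n/2) = 0.51 × √(45/2) = 2.4191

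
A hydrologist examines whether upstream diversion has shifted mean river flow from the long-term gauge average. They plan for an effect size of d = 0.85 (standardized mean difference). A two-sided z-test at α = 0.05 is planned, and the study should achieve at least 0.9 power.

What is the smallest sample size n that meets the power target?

Set Φ(δ − 1.960) = 0.9; then δ − 1.960 = Φ⁻¹(0.9) = 1.282, giving δ = 3.242.
(The Φ(−δ − z_{α/2}) term is vanishingly small for δ > 0 and is dropped in the standard sample-size formula.)
δ = d·√n ⇒ n = (δ/d)² = (3.242 / 0.85)² = 14.54.
Round up to the next whole unit.

n = 15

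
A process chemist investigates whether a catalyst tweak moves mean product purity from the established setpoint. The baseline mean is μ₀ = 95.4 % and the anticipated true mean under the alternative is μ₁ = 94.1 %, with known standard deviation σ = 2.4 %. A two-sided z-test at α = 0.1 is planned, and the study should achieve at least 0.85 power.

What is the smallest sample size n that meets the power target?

Standardized effect: d = |μ₁ − μ₀| / σ = |94.1 − 95.4| / 2.4 = 0.5417
For power 0.85 need Φ(δ − z_{0.05}) = 0.85, so δ = z_{0.05} + z_{0.15} = 1.645 + 1.036 = 2.681.
(The Φ(−δ − z_{α/2}) term is vanishingly small for δ > 0 and is dropped in the standard sample-size formula.)
δ = d·√n ⇒ n = (δ/d)² = (2.681 / 0.5417)² = 24.50.
Round up to the next whole unit.

n = 25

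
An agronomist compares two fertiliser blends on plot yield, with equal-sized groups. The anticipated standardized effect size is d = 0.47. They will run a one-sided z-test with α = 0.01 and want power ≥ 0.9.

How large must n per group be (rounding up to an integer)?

n = 118 per group

For power 0.9 need Φ(δ − z_{0.01}) = 0.9, so δ = z_{0.01} + z_{0.10} = 2.326 + 1.282 = 3.608.
δ = d·√(n/2) ⇒ n = 2(δ/d)² = 2 × (3.608 / 0.47)² = 117.85.
Rounding up, n = 118 per group.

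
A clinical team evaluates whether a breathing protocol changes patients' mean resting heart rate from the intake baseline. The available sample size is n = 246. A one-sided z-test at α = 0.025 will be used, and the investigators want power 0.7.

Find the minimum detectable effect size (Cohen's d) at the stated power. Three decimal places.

Required noncentrality: δ = z_{0.025} + z_{0.30} = 1.960 + 0.524 = 2.484.
δ = d·√n ⇒ d = δ/√n = 2.484/√246 = 0.1584.

d ≈ 0.158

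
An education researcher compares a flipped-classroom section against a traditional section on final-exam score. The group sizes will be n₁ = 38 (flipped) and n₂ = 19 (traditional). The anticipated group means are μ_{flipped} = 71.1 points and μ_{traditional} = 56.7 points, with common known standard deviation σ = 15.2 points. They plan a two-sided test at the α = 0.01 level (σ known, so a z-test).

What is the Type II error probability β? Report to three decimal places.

β ≈ 0.213

Standardized effect: d = |μ_{flipped} − μ_{traditional}| / σ = |71.1 − 56.7| / 15.2 = 0.9474
Noncentrality parameter: δ = d / √(1/n₁ + 1/n₂) = 0.9474 / √(1/38 + 1/19) = 3.3717
Two-sided α = 0.01 → critical value z_{0.005} = 2.576.
Power = Φ(δ − 2.576) + Φ(−δ − 2.576) = Φ(0.796) + Φ(-5.948) = 0.7869 + 0.0000 = 0.7869.
Type II error: β = 1 − power = 1 − 0.7869 = 0.2131.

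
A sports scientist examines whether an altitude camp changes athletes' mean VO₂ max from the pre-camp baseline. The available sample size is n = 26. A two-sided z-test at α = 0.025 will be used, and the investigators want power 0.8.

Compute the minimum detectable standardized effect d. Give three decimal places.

d ≈ 0.605

Need Φ(δ − 2.241) = 0.8, so δ = 2.241 + 0.842 = 3.083.
(The second rejection-region term Φ(−δ − z_{α/2}) is negligible and dropped.)
δ = d·√n ⇒ d = δ/√n = 3.083/√26 = 0.6046.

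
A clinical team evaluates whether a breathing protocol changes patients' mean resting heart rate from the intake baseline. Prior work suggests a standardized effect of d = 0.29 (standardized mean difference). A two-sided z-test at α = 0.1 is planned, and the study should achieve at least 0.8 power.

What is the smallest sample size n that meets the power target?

For power 0.8 need Φ(δ − z_{0.05}) = 0.8, so δ = z_{0.05} + z_{0.20} = 1.645 + 0.842 = 2.486.
(Ignoring the negligible lower-tail rejection probability gives the usual closed-form inversion.)
δ = d·√n ⇒ n = (δ/d)² = (2.486 / 0.29)² = 73.51.
Round up to the next whole unit.

n = 74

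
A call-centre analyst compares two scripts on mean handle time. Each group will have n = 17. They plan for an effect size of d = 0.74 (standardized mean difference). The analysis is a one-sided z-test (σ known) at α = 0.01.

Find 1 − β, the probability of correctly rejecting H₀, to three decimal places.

Noncentrality parameter: λ = d·√(n/2) = 0.74 × √(17/2) = 2.1575
One-sided α = 0.01 → critical value z_{0.01} = 2.326.
Power = Φ(λ − 2.326) = Φ(-0.169) = 0.4329.

Power ≈ 0.433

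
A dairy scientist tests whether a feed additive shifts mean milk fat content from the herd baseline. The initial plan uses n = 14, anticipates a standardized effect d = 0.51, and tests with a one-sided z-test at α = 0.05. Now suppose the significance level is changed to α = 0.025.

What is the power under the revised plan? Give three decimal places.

δ = d·√n = 0.51 × √14 = 1.9082 (unchanged). New critical value: z_{0.025} = 1.960.
Revised power = P(Z > 1.960 − δ) = Φ(-0.052) = 0.4794.

Power ≈ 0.479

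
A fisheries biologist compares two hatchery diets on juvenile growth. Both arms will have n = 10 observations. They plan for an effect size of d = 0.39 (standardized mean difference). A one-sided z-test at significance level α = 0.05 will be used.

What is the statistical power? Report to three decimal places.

Power ≈ 0.220

Noncentrality parameter: δ = d·√(n/2) = 0.39 × √(10/2) = 0.8721
One-sided α = 0.05 → critical value z_{0.05} = 1.645.
Power = Φ(δ − 1.645) = Φ(-0.773) = 0.2198.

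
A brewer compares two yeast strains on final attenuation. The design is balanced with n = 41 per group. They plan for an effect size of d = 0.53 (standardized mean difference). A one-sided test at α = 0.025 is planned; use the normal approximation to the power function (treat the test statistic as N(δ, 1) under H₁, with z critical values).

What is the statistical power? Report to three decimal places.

Power ≈ 0.670

Noncentrality parameter: δ = d·√(n/2) = 0.53 × √(41/2) = 2.3997
Critical value for a one-sided test at α = 0.025: z_α = 1.960.
Power = Φ(δ − 1.960) = Φ(0.440) = 0.6699.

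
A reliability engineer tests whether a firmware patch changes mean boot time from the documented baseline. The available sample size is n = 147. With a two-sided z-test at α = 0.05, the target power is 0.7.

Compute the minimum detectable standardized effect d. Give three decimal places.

Required noncentrality: δ = z_{0.025} + z_{0.30} = 1.960 + 0.524 = 2.484.
(Lower-tail contribution to power is negligible for δ > 0.)
δ = d·√n ⇒ d = δ/√n = 2.484/√147 = 0.2049.

d ≈ 0.205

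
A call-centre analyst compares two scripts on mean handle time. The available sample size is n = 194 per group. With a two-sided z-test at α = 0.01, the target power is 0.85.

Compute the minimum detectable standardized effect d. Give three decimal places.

Required noncentrality: δ = z_{0.005} + z_{0.15} = 2.576 + 1.036 = 3.612.
(Lower-tail contribution to power is negligible for δ > 0.)
δ = d·√(n/2) ⇒ d = δ/√(n/2) = 3.612/√(194/2) = 0.3668.

d ≈ 0.367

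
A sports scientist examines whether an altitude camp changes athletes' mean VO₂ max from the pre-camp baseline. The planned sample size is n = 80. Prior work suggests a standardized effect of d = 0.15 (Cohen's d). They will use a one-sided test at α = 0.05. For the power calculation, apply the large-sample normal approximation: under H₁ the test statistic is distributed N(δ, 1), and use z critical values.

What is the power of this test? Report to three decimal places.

Noncentrality parameter: δ = d·√n = 0.15 × √80 = 1.3416
One-sided α = 0.05 → critical value z_{0.05} = 1.645.
Power = Φ(δ − 1.645) = Φ(-0.303) = 0.3809.

Power ≈ 0.381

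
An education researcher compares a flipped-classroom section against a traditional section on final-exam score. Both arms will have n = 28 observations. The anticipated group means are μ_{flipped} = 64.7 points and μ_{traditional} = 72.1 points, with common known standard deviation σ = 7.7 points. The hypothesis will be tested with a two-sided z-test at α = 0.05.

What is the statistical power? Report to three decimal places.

Power ≈ 0.949

Standardized effect: d = |μ_{flipped} − μ_{traditional}| / σ = |64.7 − 72.1| / 7.7 = 0.9610
Noncentrality parameter: δ = d·√(n/2) = 0.9610 × √(28/2) = 3.5959
Two-sided α = 0.05 → critical value z_{0.025} = 1.960.
Power = Φ(δ − 1.960) + Φ(−δ − 1.960) = Φ(1.636) + Φ(-5.556) = 0.9491 + 0.0000 = 0.9491.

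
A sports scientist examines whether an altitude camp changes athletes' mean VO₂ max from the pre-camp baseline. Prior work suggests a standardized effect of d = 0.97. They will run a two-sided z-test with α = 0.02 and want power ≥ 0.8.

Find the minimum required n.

n = 11

Set Φ(δ − 2.326) = 0.8; then δ − 2.326 = Φ⁻¹(0.8) = 0.842, giving δ = 3.168.
(Ignoring the negligible lower-tail rejection probability gives the usual closed-form inversion.)
δ = d·√n ⇒ n = (δ/d)² = (3.168 / 0.97)² = 10.67.
Rounding up, n = 11.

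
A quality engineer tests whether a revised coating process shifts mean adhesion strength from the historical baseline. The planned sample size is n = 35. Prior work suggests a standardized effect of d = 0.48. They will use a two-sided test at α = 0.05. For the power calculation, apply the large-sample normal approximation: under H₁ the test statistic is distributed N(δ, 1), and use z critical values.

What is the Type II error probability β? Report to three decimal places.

Noncentrality parameter: δ = d·√n = 0.48 × √35 = 2.8397
Two-sided α = 0.05 → critical value z_{0.025} = 1.960.
Power = Φ(δ − 1.960) + Φ(−δ − 1.960) = Φ(0.880) + Φ(-4.800) = 0.8105 + 0.0000 = 0.8105.
Type II error: β = 1 − power = 1 − 0.8105 = 0.1895.

β ≈ 0.189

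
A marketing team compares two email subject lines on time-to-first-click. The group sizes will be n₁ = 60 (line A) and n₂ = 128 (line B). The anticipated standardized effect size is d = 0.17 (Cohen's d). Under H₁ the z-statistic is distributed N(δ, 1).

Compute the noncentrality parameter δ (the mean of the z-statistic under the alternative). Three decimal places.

δ ≈ 1.087

The noncentrality parameter scales effect size by the design's sample-size factor: δ = d / √(1/n₁ + 1/n₂) = 0.17 / √(1/60 + 1/128) = 1.0866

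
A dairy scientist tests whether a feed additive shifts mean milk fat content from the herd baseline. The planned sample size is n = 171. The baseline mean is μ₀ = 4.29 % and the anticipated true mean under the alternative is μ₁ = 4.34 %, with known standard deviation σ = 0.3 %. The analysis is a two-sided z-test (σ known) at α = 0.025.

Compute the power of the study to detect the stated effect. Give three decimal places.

Power ≈ 0.475

Standardized effect: d = |μ₁ − μ₀| / σ = |4.34 − 4.29| / 0.3 = 0.1667
Noncentrality parameter: λ = d·√n = 0.1667 × √171 = 2.1794
Two-sided α = 0.025 → critical value z_{0.0125} = 2.241.
Power = Φ(λ − 2.241) + Φ(−λ − 2.241) = Φ(-0.062) + Φ(-4.421) = 0.4753 + 0.0000 = 0.4753.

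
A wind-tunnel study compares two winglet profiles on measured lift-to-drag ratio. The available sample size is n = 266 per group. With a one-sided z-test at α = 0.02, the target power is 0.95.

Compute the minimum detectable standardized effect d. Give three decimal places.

Required noncentrality: δ = z_{0.02} + z_{0.05} = 2.054 + 1.645 = 3.699.
δ = d·√(n/2) ⇒ d = δ/√(n/2) = 3.699/√(266/2) = 0.3207.

d ≈ 0.321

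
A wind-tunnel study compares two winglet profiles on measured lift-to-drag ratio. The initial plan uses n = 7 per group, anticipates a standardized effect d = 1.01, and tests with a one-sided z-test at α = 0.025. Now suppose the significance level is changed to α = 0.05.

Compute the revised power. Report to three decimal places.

δ = d·√(n/2) = 1.01 × √(7/2) = 1.8895 (unchanged). New critical value: z_{0.05} = 1.645.
Revised power = Φ(δ − 1.645) = Φ(0.245) = 0.5966.

Power ≈ 0.597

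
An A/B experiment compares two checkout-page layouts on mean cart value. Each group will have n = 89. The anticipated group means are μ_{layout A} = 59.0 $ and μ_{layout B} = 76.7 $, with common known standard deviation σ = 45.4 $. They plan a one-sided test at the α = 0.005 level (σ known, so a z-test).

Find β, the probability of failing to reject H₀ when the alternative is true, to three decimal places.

Standardized effect: d = |μ_{layout A} − μ_{layout B}| / σ = |59.0 − 76.7| / 45.4 = 0.3899
Noncentrality parameter: δ = d·√(n/2) = 0.3899 × √(89/2) = 2.6007
One-sided α = 0.005 → critical value z_{0.005} = 2.576.
Power = P(Z > 2.576 − δ) = Φ(0.025) = 0.5099.
Type II error: β = 1 − power = 1 − 0.5099 = 0.4901.

β ≈ 0.490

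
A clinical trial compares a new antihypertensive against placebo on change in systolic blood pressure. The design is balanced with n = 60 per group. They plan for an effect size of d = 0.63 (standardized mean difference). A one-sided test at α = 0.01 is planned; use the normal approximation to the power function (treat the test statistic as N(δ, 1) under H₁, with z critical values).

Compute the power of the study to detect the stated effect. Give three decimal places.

Power ≈ 0.870

Noncentrality parameter: δ = d·√(n/2) = 0.63 × √(60/2) = 3.4507
Critical value for a one-sided test at α = 0.01: z_α = 2.326.
Power = P(Z > 2.326 − δ) = Φ(1.124) = 0.8696.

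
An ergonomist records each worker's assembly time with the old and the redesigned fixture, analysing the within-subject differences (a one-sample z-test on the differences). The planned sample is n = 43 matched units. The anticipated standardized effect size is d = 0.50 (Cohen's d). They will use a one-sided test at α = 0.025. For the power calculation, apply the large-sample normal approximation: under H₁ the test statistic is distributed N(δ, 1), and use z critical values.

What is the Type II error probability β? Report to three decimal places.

β ≈ 0.094

Noncentrality parameter: δ = d·√n = 0.50 × √43 = 3.2787
One-sided α = 0.025 → critical value z_{0.025} = 1.960.
Power = Φ(δ − 1.960) = Φ(1.319) = 0.9064.
Type II error: β = 1 − power = 1 − 0.9064 = 0.0936.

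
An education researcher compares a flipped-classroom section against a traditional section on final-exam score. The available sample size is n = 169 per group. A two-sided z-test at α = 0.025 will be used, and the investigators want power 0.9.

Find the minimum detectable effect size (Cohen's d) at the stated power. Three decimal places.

Need Φ(δ − 2.241) = 0.9, so δ = 2.241 + 1.282 = 3.523.
(Lower-tail contribution to power is negligible for δ > 0.)
δ = d·√(n/2) ⇒ d = δ/√(n/2) = 3.523/√(169/2) = 0.3832.

d ≈ 0.383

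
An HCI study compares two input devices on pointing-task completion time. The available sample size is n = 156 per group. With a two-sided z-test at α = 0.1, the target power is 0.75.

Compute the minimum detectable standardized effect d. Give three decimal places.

d ≈ 0.263

Need Φ(δ − 1.645) = 0.75, so δ = 1.645 + 0.674 = 2.319.
(The second rejection-region term Φ(−δ − z_{α/2}) is negligible and dropped.)
δ = d·√(n/2) ⇒ d = δ/√(n/2) = 2.319/√(156/2) = 0.2626.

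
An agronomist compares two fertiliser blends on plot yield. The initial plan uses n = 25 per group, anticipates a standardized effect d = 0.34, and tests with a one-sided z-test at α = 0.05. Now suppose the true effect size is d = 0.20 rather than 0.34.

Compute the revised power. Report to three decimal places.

With d = 0.20: δ = d·√(n/2) = 0.20 × √(25/2) = 0.7071. Critical value z_{0.05} = 1.645.
Revised power = P(Z > 1.645 − δ) = Φ(-0.938) = 0.1742.

Power ≈ 0.174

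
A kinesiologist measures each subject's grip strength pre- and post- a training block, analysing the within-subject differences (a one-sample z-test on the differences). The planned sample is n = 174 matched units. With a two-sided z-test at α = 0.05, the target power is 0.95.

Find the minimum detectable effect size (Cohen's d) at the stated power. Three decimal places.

d ≈ 0.273

Required noncentrality: δ = z_{0.025} + z_{0.05} = 1.960 + 1.645 = 3.605.
(Lower-tail contribution to power is negligible for δ > 0.)
δ = d·√n ⇒ d = δ/√n = 3.605/√174 = 0.2733.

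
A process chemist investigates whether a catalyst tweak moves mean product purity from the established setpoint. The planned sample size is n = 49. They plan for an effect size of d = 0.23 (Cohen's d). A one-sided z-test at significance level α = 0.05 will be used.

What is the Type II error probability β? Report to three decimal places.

Noncentrality parameter: λ = d·√n = 0.23 × √49 = 1.6100
One-sided α = 0.05 → critical value z_{0.05} = 1.645.
Power = P(Z > 1.645 − λ) = Φ(-0.035) = 0.4861.
Type II error: β = 1 − power = 1 − 0.4861 = 0.5139.

β ≈ 0.514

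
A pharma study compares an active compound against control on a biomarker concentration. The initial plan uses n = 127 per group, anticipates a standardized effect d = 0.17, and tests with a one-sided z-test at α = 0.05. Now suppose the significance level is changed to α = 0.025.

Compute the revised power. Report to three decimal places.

δ = d·√(n/2) = 0.17 × √(127/2) = 1.3547 (unchanged). New critical value: z_{0.025} = 1.960.
Revised power = Φ(δ − 1.960) = Φ(-0.605) = 0.2725.

Power ≈ 0.272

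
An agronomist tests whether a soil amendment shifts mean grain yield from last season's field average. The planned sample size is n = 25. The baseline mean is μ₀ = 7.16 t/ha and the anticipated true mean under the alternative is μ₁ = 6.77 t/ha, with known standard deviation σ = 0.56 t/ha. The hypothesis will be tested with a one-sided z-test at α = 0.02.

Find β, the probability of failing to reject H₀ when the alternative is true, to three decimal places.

β ≈ 0.077

Standardized effect: d = |μ₁ − μ₀| / σ = |6.77 − 7.16| / 0.56 = 0.6964
Noncentrality parameter: λ = d·√n = 0.6964 × √25 = 3.4821
Critical value for a one-sided test at α = 0.02: z_α = 2.054.
Power = P(Z > 2.054 − λ) = Φ(1.428) = 0.9234.
Type II error: β = 1 − power = 1 − 0.9234 = 0.0766.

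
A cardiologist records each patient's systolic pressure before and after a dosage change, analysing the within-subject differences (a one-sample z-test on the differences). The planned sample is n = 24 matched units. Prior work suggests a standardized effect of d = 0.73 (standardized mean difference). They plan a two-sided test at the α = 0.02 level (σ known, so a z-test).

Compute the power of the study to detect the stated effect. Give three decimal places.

Power ≈ 0.894

Noncentrality parameter: δ = d·√n = 0.73 × √24 = 3.5763
Two-sided α = 0.02 → critical value z_{0.01} = 2.326.
Power = Φ(δ − 2.326) + Φ(−δ − 2.326) = Φ(1.250) + Φ(-5.903) = 0.8943 + 0.0000 = 0.8943.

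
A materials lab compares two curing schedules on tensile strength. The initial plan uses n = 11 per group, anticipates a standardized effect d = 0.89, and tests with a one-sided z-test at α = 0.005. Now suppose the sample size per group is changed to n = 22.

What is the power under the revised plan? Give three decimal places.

With n = 22 per group: δ = d·√(n/2) = 0.89 × √(22/2) = 2.9518. Critical value z_{0.005} = 2.576.
Revised power = Φ(δ − 2.576) = Φ(0.376) = 0.6465.

Power ≈ 0.647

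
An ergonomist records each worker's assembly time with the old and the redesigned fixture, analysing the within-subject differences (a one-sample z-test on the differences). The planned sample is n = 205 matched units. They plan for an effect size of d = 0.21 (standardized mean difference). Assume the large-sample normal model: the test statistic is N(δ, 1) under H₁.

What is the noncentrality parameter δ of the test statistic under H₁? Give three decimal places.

δ = d·√n = 0.21 × √205 = 3.0067

δ ≈ 3.007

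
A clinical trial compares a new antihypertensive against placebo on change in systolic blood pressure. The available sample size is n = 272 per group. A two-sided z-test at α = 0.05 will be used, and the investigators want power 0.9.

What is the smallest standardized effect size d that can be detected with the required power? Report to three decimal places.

Required noncentrality: δ = z_{0.025} + z_{0.10} = 1.960 + 1.282 = 3.242.
(The second rejection-region term Φ(−δ − z_{α/2}) is negligible and dropped.)
δ = d·√(n/2) ⇒ d = δ/√(n/2) = 3.242/√(272/2) = 0.2780.

d ≈ 0.278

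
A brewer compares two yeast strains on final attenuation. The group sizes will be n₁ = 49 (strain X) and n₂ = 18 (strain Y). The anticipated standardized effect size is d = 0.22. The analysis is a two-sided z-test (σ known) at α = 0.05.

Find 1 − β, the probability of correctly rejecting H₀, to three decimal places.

Noncentrality parameter: δ = d / √(1/n₁ + 1/n₂) = 0.22 / √(1/49 + 1/18) = 0.7982
Two-sided α = 0.05 → critical value z_{0.025} = 1.960.
Power = Φ(δ − 1.960) + Φ(−δ − 1.960) = Φ(-1.162) + Φ(-2.758) = 0.1227 + 0.0029 = 0.1256.

Power ≈ 0.126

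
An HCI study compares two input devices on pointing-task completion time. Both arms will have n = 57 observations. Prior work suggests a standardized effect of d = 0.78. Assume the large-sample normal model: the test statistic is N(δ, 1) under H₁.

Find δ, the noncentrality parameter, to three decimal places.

δ = d·√(n/2) = 0.78 × √(57/2) = 4.1641

δ ≈ 4.164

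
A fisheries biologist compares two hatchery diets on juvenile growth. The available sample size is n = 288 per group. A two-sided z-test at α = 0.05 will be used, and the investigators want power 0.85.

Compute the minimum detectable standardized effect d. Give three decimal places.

d ≈ 0.250

Need Φ(δ − 1.960) = 0.85, so δ = 1.960 + 1.036 = 2.996.
(The second rejection-region term Φ(−δ − z_{α/2}) is negligible and dropped.)
δ = d·√(n/2) ⇒ d = δ/√(n/2) = 2.996/√(288/2) = 0.2497.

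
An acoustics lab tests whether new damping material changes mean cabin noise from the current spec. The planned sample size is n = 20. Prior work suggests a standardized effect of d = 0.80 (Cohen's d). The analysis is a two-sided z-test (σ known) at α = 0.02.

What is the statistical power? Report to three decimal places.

Noncentrality parameter: δ = d·√n = 0.80 × √20 = 3.5777
Critical value for a two-sided test at α = 0.02: z_{α/2} = 2.326.
Power = Φ(δ − 2.326) + Φ(−δ − 2.326) = Φ(1.251) + Φ(-5.904) = 0.8946 + 0.0000 = 0.8946.

Power ≈ 0.895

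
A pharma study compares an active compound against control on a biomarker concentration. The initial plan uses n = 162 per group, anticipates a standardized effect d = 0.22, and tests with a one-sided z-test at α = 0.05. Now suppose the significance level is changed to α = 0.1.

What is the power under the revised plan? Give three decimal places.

Power ≈ 0.758

δ = d·√(n/2) = 0.22 × √(162/2) = 1.9800 (unchanged). New critical value: z_{0.1} = 1.282.
Revised power = P(Z > 1.282 − δ) = Φ(0.698) = 0.7576.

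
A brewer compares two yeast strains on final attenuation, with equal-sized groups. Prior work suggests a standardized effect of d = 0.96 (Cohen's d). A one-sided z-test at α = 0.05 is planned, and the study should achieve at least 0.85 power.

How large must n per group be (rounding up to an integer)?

n = 16 per group

For power 0.85 need Φ(δ − z_{0.05}) = 0.85, so δ = z_{0.05} + z_{0.15} = 1.645 + 1.036 = 2.681.
δ = d·√(n/2) ⇒ n = 2(δ/d)² = 2 × (2.681 / 0.96)² = 15.60.
Round up to the next whole unit.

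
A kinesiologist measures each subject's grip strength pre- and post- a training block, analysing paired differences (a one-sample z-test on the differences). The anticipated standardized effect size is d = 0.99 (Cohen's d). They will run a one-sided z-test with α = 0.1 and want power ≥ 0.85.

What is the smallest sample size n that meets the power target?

Set Φ(δ − 1.282) = 0.85; then δ − 1.282 = Φ⁻¹(0.85) = 1.036, giving δ = 2.318.
δ = d·√n ⇒ n = (δ/d)² = (2.318 / 0.99)² = 5.48.
Rounding up, n = 6.

n = 6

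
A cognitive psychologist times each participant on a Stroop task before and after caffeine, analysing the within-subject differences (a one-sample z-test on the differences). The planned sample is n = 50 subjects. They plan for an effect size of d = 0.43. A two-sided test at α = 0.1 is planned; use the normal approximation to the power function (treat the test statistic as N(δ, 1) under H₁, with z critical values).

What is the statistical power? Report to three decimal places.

Noncentrality parameter: δ = d·√n = 0.43 × √50 = 3.0406
Critical value for a two-sided test at α = 0.1: z_{α/2} = 1.645.
Power = Φ(δ − 1.645) + Φ(−δ − 1.645) = Φ(1.396) + Φ(-4.685) = 0.9186 + 0.0000 = 0.9186.

Power ≈ 0.919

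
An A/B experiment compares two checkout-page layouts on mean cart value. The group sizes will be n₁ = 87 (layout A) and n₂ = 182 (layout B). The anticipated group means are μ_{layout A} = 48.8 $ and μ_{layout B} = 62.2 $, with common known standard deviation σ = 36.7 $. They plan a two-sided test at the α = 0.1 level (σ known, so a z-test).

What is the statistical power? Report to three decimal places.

Power ≈ 0.876

Standardized effect: d = |μ_{layout A} − μ_{layout B}| / σ = |48.8 − 62.2| / 36.7 = 0.3651
Noncentrality parameter: δ = d / √(1/n₁ + 1/n₂) = 0.3651 / √(1/87 + 1/182) = 2.8013
Critical value for a two-sided test at α = 0.1: z_{α/2} = 1.645.
Power = Φ(δ − 1.645) + Φ(−δ − 1.645) = Φ(1.156) + Φ(-4.446) = 0.8762 + 0.0000 = 0.8763.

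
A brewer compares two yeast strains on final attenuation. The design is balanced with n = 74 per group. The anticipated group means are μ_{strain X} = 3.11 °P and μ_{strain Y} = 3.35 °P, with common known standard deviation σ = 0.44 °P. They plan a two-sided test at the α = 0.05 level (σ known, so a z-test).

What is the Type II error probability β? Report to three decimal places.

Standardized effect: d = |μ_{strain X} − μ_{strain Y}| / σ = |3.11 − 3.35| / 0.44 = 0.5455
Noncentrality parameter: δ = d·√(n/2) = 0.5455 × √(74/2) = 3.3179
Critical value for a two-sided test at α = 0.05: z_{α/2} = 1.960.
Power = Φ(δ − 1.960) + Φ(−δ − 1.960) = Φ(1.358) + Φ(-5.278) = 0.9128 + 0.0000 = 0.9128.
Type II error: β = 1 − power = 1 − 0.9128 = 0.0872.

β ≈ 0.087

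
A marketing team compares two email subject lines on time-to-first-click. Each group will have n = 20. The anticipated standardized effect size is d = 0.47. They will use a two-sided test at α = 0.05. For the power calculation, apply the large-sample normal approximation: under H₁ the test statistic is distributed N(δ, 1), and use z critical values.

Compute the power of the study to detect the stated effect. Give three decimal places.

Noncentrality parameter: δ = d·√(n/2) = 0.47 × √(20/2) = 1.4863
Critical value for a two-sided test at α = 0.05: z_{α/2} = 1.960.
Power = Φ(δ − 1.960) + Φ(−δ − 1.960) = Φ(-0.474) + Φ(-3.446) = 0.3179 + 0.0003 = 0.3181.

Power ≈ 0.318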